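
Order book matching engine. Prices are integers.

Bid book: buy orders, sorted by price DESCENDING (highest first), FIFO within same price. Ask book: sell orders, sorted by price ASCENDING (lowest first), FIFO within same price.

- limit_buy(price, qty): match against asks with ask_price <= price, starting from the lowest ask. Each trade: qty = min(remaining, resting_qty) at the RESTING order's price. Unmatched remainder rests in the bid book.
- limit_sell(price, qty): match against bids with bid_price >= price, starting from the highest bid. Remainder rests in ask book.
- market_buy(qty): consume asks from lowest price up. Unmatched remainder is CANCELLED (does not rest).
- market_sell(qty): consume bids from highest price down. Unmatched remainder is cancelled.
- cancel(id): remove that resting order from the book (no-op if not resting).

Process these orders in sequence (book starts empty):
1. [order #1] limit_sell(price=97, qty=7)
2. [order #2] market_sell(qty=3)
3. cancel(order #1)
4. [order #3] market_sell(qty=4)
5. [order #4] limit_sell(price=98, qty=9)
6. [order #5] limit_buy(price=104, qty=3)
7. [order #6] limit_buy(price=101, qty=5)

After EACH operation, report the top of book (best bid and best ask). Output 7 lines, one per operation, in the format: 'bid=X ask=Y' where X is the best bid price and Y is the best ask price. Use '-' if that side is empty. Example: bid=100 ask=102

After op 1 [order #1] limit_sell(price=97, qty=7): fills=none; bids=[-] asks=[#1:7@97]
After op 2 [order #2] market_sell(qty=3): fills=none; bids=[-] asks=[#1:7@97]
After op 3 cancel(order #1): fills=none; bids=[-] asks=[-]
After op 4 [order #3] market_sell(qty=4): fills=none; bids=[-] asks=[-]
After op 5 [order #4] limit_sell(price=98, qty=9): fills=none; bids=[-] asks=[#4:9@98]
After op 6 [order #5] limit_buy(price=104, qty=3): fills=#5x#4:3@98; bids=[-] asks=[#4:6@98]
After op 7 [order #6] limit_buy(price=101, qty=5): fills=#6x#4:5@98; bids=[-] asks=[#4:1@98]

Answer: bid=- ask=97
bid=- ask=97
bid=- ask=-
bid=- ask=-
bid=- ask=98
bid=- ask=98
bid=- ask=98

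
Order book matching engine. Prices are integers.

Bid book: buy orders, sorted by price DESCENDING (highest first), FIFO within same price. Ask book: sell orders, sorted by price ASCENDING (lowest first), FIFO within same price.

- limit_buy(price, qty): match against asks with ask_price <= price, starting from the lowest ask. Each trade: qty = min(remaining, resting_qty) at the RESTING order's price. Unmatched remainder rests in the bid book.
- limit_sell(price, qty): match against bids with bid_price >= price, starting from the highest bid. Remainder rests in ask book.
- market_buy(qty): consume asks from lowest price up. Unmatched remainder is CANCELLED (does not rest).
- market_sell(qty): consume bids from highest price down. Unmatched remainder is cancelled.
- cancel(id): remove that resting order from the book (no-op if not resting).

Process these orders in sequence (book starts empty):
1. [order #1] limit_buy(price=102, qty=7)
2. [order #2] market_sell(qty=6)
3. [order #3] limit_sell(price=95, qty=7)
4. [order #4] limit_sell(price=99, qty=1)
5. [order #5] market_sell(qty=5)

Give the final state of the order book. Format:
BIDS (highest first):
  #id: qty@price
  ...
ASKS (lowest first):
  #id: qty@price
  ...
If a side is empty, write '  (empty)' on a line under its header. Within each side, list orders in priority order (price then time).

After op 1 [order #1] limit_buy(price=102, qty=7): fills=none; bids=[#1:7@102] asks=[-]
After op 2 [order #2] market_sell(qty=6): fills=#1x#2:6@102; bids=[#1:1@102] asks=[-]
After op 3 [order #3] limit_sell(price=95, qty=7): fills=#1x#3:1@102; bids=[-] asks=[#3:6@95]
After op 4 [order #4] limit_sell(price=99, qty=1): fills=none; bids=[-] asks=[#3:6@95 #4:1@99]
After op 5 [order #5] market_sell(qty=5): fills=none; bids=[-] asks=[#3:6@95 #4:1@99]

Answer: BIDS (highest first):
  (empty)
ASKS (lowest first):
  #3: 6@95
  #4: 1@99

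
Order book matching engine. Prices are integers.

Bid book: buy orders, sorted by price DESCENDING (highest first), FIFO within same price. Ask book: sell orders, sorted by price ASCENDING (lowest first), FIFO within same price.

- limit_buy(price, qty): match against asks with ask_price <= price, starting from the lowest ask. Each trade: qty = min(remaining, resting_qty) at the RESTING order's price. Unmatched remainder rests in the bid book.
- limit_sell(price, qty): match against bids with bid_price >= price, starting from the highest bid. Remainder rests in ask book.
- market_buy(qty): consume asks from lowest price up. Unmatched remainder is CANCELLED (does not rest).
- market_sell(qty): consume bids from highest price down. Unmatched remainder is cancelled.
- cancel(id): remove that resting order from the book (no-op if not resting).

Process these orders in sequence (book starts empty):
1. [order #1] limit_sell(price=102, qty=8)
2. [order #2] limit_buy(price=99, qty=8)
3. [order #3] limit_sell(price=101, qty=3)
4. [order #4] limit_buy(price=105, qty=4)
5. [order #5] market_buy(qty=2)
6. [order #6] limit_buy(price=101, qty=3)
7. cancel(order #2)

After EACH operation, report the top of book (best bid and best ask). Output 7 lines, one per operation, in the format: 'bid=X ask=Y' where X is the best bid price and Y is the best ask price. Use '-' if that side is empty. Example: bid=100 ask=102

After op 1 [order #1] limit_sell(price=102, qty=8): fills=none; bids=[-] asks=[#1:8@102]
After op 2 [order #2] limit_buy(price=99, qty=8): fills=none; bids=[#2:8@99] asks=[#1:8@102]
After op 3 [order #3] limit_sell(price=101, qty=3): fills=none; bids=[#2:8@99] asks=[#3:3@101 #1:8@102]
After op 4 [order #4] limit_buy(price=105, qty=4): fills=#4x#3:3@101 #4x#1:1@102; bids=[#2:8@99] asks=[#1:7@102]
After op 5 [order #5] market_buy(qty=2): fills=#5x#1:2@102; bids=[#2:8@99] asks=[#1:5@102]
After op 6 [order #6] limit_buy(price=101, qty=3): fills=none; bids=[#6:3@101 #2:8@99] asks=[#1:5@102]
After op 7 cancel(order #2): fills=none; bids=[#6:3@101] asks=[#1:5@102]

Answer: bid=- ask=102
bid=99 ask=102
bid=99 ask=101
bid=99 ask=102
bid=99 ask=102
bid=101 ask=102
bid=101 ask=102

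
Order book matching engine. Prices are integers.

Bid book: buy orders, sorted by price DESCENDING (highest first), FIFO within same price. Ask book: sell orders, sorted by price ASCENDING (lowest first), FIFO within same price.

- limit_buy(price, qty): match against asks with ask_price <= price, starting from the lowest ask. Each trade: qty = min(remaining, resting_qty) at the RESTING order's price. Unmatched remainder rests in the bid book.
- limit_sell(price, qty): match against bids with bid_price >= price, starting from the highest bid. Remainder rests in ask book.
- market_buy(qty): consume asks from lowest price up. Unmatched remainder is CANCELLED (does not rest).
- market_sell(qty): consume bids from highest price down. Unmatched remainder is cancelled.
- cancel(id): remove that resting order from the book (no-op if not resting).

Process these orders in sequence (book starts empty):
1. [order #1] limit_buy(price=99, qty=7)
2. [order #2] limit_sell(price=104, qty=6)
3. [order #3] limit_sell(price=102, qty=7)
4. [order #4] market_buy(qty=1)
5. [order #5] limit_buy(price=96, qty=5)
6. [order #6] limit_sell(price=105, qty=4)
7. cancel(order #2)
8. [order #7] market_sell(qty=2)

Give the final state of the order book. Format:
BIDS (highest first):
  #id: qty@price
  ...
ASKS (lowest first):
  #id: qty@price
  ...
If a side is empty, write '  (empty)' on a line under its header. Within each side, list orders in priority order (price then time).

After op 1 [order #1] limit_buy(price=99, qty=7): fills=none; bids=[#1:7@99] asks=[-]
After op 2 [order #2] limit_sell(price=104, qty=6): fills=none; bids=[#1:7@99] asks=[#2:6@104]
After op 3 [order #3] limit_sell(price=102, qty=7): fills=none; bids=[#1:7@99] asks=[#3:7@102 #2:6@104]
After op 4 [order #4] market_buy(qty=1): fills=#4x#3:1@102; bids=[#1:7@99] asks=[#3:6@102 #2:6@104]
After op 5 [order #5] limit_buy(price=96, qty=5): fills=none; bids=[#1:7@99 #5:5@96] asks=[#3:6@102 #2:6@104]
After op 6 [order #6] limit_sell(price=105, qty=4): fills=none; bids=[#1:7@99 #5:5@96] asks=[#3:6@102 #2:6@104 #6:4@105]
After op 7 cancel(order #2): fills=none; bids=[#1:7@99 #5:5@96] asks=[#3:6@102 #6:4@105]
After op 8 [order #7] market_sell(qty=2): fills=#1x#7:2@99; bids=[#1:5@99 #5:5@96] asks=[#3:6@102 #6:4@105]

Answer: BIDS (highest first):
  #1: 5@99
  #5: 5@96
ASKS (lowest first):
  #3: 6@102
  #6: 4@105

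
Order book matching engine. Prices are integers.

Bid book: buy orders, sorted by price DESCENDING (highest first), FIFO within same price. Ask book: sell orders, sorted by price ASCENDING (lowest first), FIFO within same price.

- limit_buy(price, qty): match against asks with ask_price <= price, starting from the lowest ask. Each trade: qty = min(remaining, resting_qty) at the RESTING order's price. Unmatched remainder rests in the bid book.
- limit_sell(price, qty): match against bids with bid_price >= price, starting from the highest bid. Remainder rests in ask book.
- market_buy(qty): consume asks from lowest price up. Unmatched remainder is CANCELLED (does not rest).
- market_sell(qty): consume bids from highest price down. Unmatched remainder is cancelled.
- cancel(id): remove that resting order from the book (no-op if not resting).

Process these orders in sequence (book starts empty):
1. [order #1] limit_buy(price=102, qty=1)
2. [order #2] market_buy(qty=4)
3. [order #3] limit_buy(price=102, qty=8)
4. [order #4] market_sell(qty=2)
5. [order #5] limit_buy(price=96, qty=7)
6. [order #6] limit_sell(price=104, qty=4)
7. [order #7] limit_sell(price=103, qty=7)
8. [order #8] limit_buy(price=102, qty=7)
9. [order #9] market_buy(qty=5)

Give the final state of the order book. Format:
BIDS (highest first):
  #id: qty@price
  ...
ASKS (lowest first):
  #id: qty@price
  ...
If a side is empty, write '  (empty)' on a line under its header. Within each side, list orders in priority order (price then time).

After op 1 [order #1] limit_buy(price=102, qty=1): fills=none; bids=[#1:1@102] asks=[-]
After op 2 [order #2] market_buy(qty=4): fills=none; bids=[#1:1@102] asks=[-]
After op 3 [order #3] limit_buy(price=102, qty=8): fills=none; bids=[#1:1@102 #3:8@102] asks=[-]
After op 4 [order #4] market_sell(qty=2): fills=#1x#4:1@102 #3x#4:1@102; bids=[#3:7@102] asks=[-]
After op 5 [order #5] limit_buy(price=96, qty=7): fills=none; bids=[#3:7@102 #5:7@96] asks=[-]
After op 6 [order #6] limit_sell(price=104, qty=4): fills=none; bids=[#3:7@102 #5:7@96] asks=[#6:4@104]
After op 7 [order #7] limit_sell(price=103, qty=7): fills=none; bids=[#3:7@102 #5:7@96] asks=[#7:7@103 #6:4@104]
After op 8 [order #8] limit_buy(price=102, qty=7): fills=none; bids=[#3:7@102 #8:7@102 #5:7@96] asks=[#7:7@103 #6:4@104]
After op 9 [order #9] market_buy(qty=5): fills=#9x#7:5@103; bids=[#3:7@102 #8:7@102 #5:7@96] asks=[#7:2@103 #6:4@104]

Answer: BIDS (highest first):
  #3: 7@102
  #8: 7@102
  #5: 7@96
ASKS (lowest first):
  #7: 2@103
  #6: 4@104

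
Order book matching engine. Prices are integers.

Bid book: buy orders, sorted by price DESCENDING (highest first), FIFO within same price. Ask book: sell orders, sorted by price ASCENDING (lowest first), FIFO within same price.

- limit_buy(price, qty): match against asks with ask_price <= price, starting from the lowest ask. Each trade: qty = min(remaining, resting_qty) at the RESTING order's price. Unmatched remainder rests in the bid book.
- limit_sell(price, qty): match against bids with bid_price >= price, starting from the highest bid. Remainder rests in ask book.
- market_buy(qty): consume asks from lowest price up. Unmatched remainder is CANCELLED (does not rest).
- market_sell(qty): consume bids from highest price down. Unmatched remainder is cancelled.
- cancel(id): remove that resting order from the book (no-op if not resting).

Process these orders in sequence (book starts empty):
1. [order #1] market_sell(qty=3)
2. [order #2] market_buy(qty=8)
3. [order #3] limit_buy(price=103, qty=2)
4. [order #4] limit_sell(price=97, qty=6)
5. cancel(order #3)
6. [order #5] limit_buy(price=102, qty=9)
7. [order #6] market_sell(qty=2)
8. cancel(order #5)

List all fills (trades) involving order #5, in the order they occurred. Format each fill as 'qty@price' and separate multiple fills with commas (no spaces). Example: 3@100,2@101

After op 1 [order #1] market_sell(qty=3): fills=none; bids=[-] asks=[-]
After op 2 [order #2] market_buy(qty=8): fills=none; bids=[-] asks=[-]
After op 3 [order #3] limit_buy(price=103, qty=2): fills=none; bids=[#3:2@103] asks=[-]
After op 4 [order #4] limit_sell(price=97, qty=6): fills=#3x#4:2@103; bids=[-] asks=[#4:4@97]
After op 5 cancel(order #3): fills=none; bids=[-] asks=[#4:4@97]
After op 6 [order #5] limit_buy(price=102, qty=9): fills=#5x#4:4@97; bids=[#5:5@102] asks=[-]
After op 7 [order #6] market_sell(qty=2): fills=#5x#6:2@102; bids=[#5:3@102] asks=[-]
After op 8 cancel(order #5): fills=none; bids=[-] asks=[-]

Answer: 4@97,2@102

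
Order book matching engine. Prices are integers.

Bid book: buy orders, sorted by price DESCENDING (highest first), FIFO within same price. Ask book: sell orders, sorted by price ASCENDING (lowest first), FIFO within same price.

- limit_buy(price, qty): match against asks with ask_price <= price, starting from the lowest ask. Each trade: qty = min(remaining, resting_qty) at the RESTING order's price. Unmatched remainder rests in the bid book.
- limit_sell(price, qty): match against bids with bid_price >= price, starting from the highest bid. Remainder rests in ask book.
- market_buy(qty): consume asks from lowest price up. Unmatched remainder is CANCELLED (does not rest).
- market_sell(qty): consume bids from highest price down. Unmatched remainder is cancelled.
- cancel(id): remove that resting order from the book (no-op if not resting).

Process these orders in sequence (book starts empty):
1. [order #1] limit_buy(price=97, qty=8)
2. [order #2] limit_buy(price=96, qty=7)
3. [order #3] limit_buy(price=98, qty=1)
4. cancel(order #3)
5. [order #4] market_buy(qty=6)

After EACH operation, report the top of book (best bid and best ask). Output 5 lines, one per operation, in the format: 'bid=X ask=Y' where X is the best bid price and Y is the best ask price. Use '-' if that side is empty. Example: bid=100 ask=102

After op 1 [order #1] limit_buy(price=97, qty=8): fills=none; bids=[#1:8@97] asks=[-]
After op 2 [order #2] limit_buy(price=96, qty=7): fills=none; bids=[#1:8@97 #2:7@96] asks=[-]
After op 3 [order #3] limit_buy(price=98, qty=1): fills=none; bids=[#3:1@98 #1:8@97 #2:7@96] asks=[-]
After op 4 cancel(order #3): fills=none; bids=[#1:8@97 #2:7@96] asks=[-]
After op 5 [order #4] market_buy(qty=6): fills=none; bids=[#1:8@97 #2:7@96] asks=[-]

Answer: bid=97 ask=-
bid=97 ask=-
bid=98 ask=-
bid=97 ask=-
bid=97 ask=-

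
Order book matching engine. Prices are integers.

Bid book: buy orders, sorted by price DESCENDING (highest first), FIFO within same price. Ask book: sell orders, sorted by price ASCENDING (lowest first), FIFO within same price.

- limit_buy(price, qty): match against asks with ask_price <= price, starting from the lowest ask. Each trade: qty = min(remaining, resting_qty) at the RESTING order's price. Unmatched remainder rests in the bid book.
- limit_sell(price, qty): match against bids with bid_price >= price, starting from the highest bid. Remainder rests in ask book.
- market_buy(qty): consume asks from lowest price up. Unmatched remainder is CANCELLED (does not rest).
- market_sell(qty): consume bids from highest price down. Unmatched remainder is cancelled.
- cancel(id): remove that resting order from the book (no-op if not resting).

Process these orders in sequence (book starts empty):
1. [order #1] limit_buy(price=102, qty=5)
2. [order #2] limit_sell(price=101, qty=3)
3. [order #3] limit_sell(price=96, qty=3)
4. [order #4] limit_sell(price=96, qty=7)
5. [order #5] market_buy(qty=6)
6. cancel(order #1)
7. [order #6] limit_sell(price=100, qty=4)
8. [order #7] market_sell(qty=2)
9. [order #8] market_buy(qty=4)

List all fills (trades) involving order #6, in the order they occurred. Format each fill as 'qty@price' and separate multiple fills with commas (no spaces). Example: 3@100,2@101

Answer: 2@100

Derivation:
After op 1 [order #1] limit_buy(price=102, qty=5): fills=none; bids=[#1:5@102] asks=[-]
After op 2 [order #2] limit_sell(price=101, qty=3): fills=#1x#2:3@102; bids=[#1:2@102] asks=[-]
After op 3 [order #3] limit_sell(price=96, qty=3): fills=#1x#3:2@102; bids=[-] asks=[#3:1@96]
After op 4 [order #4] limit_sell(price=96, qty=7): fills=none; bids=[-] asks=[#3:1@96 #4:7@96]
After op 5 [order #5] market_buy(qty=6): fills=#5x#3:1@96 #5x#4:5@96; bids=[-] asks=[#4:2@96]
After op 6 cancel(order #1): fills=none; bids=[-] asks=[#4:2@96]
After op 7 [order #6] limit_sell(price=100, qty=4): fills=none; bids=[-] asks=[#4:2@96 #6:4@100]
After op 8 [order #7] market_sell(qty=2): fills=none; bids=[-] asks=[#4:2@96 #6:4@100]
After op 9 [order #8] market_buy(qty=4): fills=#8x#4:2@96 #8x#6:2@100; bids=[-] asks=[#6:2@100]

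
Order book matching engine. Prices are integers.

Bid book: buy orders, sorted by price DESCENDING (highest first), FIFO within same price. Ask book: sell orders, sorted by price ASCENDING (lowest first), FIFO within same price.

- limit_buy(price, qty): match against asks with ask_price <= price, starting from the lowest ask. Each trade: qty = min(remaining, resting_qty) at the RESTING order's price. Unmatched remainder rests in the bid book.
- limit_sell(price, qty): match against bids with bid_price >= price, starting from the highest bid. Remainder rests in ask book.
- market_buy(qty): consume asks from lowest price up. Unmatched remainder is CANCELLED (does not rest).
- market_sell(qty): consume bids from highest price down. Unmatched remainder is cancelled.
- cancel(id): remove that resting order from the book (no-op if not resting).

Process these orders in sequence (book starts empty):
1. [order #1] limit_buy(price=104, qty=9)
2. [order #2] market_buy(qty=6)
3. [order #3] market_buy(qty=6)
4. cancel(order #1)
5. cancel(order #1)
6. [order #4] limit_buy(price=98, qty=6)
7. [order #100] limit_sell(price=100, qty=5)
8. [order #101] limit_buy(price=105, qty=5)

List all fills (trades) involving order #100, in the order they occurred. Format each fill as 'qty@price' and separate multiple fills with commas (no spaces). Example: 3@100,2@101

After op 1 [order #1] limit_buy(price=104, qty=9): fills=none; bids=[#1:9@104] asks=[-]
After op 2 [order #2] market_buy(qty=6): fills=none; bids=[#1:9@104] asks=[-]
After op 3 [order #3] market_buy(qty=6): fills=none; bids=[#1:9@104] asks=[-]
After op 4 cancel(order #1): fills=none; bids=[-] asks=[-]
After op 5 cancel(order #1): fills=none; bids=[-] asks=[-]
After op 6 [order #4] limit_buy(price=98, qty=6): fills=none; bids=[#4:6@98] asks=[-]
After op 7 [order #100] limit_sell(price=100, qty=5): fills=none; bids=[#4:6@98] asks=[#100:5@100]
After op 8 [order #101] limit_buy(price=105, qty=5): fills=#101x#100:5@100; bids=[#4:6@98] asks=[-]

Answer: 5@100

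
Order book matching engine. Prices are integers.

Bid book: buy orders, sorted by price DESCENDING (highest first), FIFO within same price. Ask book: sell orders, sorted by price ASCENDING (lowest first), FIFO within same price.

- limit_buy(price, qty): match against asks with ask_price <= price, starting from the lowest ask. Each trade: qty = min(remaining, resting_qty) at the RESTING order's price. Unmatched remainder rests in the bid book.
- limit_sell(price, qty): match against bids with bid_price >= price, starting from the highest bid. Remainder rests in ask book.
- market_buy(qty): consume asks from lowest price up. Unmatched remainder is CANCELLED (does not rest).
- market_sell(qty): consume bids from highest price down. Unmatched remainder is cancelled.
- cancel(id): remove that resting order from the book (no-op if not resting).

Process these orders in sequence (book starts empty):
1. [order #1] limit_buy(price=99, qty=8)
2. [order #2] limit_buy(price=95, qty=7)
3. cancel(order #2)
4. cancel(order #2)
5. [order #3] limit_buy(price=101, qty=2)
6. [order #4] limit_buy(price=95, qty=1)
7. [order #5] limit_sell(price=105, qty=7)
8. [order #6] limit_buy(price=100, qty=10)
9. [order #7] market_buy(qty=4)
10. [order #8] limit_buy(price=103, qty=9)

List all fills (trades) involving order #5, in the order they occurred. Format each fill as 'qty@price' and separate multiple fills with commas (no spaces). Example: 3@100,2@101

Answer: 4@105

Derivation:
After op 1 [order #1] limit_buy(price=99, qty=8): fills=none; bids=[#1:8@99] asks=[-]
After op 2 [order #2] limit_buy(price=95, qty=7): fills=none; bids=[#1:8@99 #2:7@95] asks=[-]
After op 3 cancel(order #2): fills=none; bids=[#1:8@99] asks=[-]
After op 4 cancel(order #2): fills=none; bids=[#1:8@99] asks=[-]
After op 5 [order #3] limit_buy(price=101, qty=2): fills=none; bids=[#3:2@101 #1:8@99] asks=[-]
After op 6 [order #4] limit_buy(price=95, qty=1): fills=none; bids=[#3:2@101 #1:8@99 #4:1@95] asks=[-]
After op 7 [order #5] limit_sell(price=105, qty=7): fills=none; bids=[#3:2@101 #1:8@99 #4:1@95] asks=[#5:7@105]
After op 8 [order #6] limit_buy(price=100, qty=10): fills=none; bids=[#3:2@101 #6:10@100 #1:8@99 #4:1@95] asks=[#5:7@105]
After op 9 [order #7] market_buy(qty=4): fills=#7x#5:4@105; bids=[#3:2@101 #6:10@100 #1:8@99 #4:1@95] asks=[#5:3@105]
After op 10 [order #8] limit_buy(price=103, qty=9): fills=none; bids=[#8:9@103 #3:2@101 #6:10@100 #1:8@99 #4:1@95] asks=[#5:3@105]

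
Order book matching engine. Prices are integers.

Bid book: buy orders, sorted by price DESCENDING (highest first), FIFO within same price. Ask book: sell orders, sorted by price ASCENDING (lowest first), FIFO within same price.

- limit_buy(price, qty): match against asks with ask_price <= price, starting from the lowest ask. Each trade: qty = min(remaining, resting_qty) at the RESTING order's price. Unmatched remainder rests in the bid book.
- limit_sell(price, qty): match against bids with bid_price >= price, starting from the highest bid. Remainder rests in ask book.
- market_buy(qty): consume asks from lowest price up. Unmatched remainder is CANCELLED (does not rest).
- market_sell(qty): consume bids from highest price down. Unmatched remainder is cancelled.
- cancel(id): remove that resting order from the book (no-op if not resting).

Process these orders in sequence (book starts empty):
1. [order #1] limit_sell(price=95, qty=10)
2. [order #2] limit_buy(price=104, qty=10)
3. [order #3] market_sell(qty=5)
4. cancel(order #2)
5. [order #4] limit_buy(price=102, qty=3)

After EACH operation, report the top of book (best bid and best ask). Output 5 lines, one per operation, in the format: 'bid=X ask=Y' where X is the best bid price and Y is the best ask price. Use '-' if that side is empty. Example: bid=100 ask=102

Answer: bid=- ask=95
bid=- ask=-
bid=- ask=-
bid=- ask=-
bid=102 ask=-

Derivation:
After op 1 [order #1] limit_sell(price=95, qty=10): fills=none; bids=[-] asks=[#1:10@95]
After op 2 [order #2] limit_buy(price=104, qty=10): fills=#2x#1:10@95; bids=[-] asks=[-]
After op 3 [order #3] market_sell(qty=5): fills=none; bids=[-] asks=[-]
After op 4 cancel(order #2): fills=none; bids=[-] asks=[-]
After op 5 [order #4] limit_buy(price=102, qty=3): fills=none; bids=[#4:3@102] asks=[-]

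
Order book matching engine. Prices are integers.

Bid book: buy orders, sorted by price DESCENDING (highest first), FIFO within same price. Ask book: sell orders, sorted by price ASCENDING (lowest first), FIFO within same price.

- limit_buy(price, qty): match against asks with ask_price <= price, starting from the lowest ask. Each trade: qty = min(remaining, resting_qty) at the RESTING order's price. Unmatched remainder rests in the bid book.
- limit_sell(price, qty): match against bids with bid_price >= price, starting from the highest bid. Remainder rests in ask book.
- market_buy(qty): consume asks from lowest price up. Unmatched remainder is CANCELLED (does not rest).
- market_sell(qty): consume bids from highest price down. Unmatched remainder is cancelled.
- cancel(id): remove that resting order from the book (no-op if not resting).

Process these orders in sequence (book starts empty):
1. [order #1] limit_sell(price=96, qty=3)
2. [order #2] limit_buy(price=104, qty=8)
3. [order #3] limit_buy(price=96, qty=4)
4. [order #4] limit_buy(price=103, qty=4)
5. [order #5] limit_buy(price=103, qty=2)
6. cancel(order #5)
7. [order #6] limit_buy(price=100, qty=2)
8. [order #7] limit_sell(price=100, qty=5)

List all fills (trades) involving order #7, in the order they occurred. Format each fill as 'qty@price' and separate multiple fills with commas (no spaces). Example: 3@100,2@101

Answer: 5@104

Derivation:
After op 1 [order #1] limit_sell(price=96, qty=3): fills=none; bids=[-] asks=[#1:3@96]
After op 2 [order #2] limit_buy(price=104, qty=8): fills=#2x#1:3@96; bids=[#2:5@104] asks=[-]
After op 3 [order #3] limit_buy(price=96, qty=4): fills=none; bids=[#2:5@104 #3:4@96] asks=[-]
After op 4 [order #4] limit_buy(price=103, qty=4): fills=none; bids=[#2:5@104 #4:4@103 #3:4@96] asks=[-]
After op 5 [order #5] limit_buy(price=103, qty=2): fills=none; bids=[#2:5@104 #4:4@103 #5:2@103 #3:4@96] asks=[-]
After op 6 cancel(order #5): fills=none; bids=[#2:5@104 #4:4@103 #3:4@96] asks=[-]
After op 7 [order #6] limit_buy(price=100, qty=2): fills=none; bids=[#2:5@104 #4:4@103 #6:2@100 #3:4@96] asks=[-]
After op 8 [order #7] limit_sell(price=100, qty=5): fills=#2x#7:5@104; bids=[#4:4@103 #6:2@100 #3:4@96] asks=[-]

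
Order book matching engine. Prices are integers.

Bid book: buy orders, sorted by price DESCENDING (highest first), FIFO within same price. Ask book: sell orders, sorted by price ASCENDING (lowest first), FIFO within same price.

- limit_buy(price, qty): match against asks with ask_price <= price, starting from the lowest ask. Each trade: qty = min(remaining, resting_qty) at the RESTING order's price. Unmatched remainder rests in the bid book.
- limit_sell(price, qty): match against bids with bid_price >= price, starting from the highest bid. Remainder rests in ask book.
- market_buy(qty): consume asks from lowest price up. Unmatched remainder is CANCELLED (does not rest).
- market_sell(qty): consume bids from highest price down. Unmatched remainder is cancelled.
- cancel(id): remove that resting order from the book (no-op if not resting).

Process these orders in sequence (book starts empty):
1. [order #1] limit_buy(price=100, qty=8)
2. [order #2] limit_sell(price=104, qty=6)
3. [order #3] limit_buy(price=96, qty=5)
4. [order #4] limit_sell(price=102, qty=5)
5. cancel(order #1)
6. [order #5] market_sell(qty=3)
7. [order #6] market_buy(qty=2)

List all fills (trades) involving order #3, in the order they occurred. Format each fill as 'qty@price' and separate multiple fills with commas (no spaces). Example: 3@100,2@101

After op 1 [order #1] limit_buy(price=100, qty=8): fills=none; bids=[#1:8@100] asks=[-]
After op 2 [order #2] limit_sell(price=104, qty=6): fills=none; bids=[#1:8@100] asks=[#2:6@104]
After op 3 [order #3] limit_buy(price=96, qty=5): fills=none; bids=[#1:8@100 #3:5@96] asks=[#2:6@104]
After op 4 [order #4] limit_sell(price=102, qty=5): fills=none; bids=[#1:8@100 #3:5@96] asks=[#4:5@102 #2:6@104]
After op 5 cancel(order #1): fills=none; bids=[#3:5@96] asks=[#4:5@102 #2:6@104]
After op 6 [order #5] market_sell(qty=3): fills=#3x#5:3@96; bids=[#3:2@96] asks=[#4:5@102 #2:6@104]
After op 7 [order #6] market_buy(qty=2): fills=#6x#4:2@102; bids=[#3:2@96] asks=[#4:3@102 #2:6@104]

Answer: 3@96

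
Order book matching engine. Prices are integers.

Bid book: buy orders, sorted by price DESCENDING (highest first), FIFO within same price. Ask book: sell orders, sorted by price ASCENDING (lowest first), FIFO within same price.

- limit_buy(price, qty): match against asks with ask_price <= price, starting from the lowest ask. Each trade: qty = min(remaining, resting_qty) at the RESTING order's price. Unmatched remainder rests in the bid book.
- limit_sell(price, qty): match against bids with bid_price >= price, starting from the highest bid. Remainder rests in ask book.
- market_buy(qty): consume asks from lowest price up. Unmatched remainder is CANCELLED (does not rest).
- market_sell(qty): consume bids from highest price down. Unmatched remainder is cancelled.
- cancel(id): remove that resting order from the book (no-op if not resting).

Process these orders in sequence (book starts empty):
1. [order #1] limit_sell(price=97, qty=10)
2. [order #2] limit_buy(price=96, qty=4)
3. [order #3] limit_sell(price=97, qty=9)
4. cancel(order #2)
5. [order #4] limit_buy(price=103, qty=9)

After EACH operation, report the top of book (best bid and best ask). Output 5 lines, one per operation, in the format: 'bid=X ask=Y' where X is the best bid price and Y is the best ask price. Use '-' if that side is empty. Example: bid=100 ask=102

After op 1 [order #1] limit_sell(price=97, qty=10): fills=none; bids=[-] asks=[#1:10@97]
After op 2 [order #2] limit_buy(price=96, qty=4): fills=none; bids=[#2:4@96] asks=[#1:10@97]
After op 3 [order #3] limit_sell(price=97, qty=9): fills=none; bids=[#2:4@96] asks=[#1:10@97 #3:9@97]
After op 4 cancel(order #2): fills=none; bids=[-] asks=[#1:10@97 #3:9@97]
After op 5 [order #4] limit_buy(price=103, qty=9): fills=#4x#1:9@97; bids=[-] asks=[#1:1@97 #3:9@97]

Answer: bid=- ask=97
bid=96 ask=97
bid=96 ask=97
bid=- ask=97
bid=- ask=97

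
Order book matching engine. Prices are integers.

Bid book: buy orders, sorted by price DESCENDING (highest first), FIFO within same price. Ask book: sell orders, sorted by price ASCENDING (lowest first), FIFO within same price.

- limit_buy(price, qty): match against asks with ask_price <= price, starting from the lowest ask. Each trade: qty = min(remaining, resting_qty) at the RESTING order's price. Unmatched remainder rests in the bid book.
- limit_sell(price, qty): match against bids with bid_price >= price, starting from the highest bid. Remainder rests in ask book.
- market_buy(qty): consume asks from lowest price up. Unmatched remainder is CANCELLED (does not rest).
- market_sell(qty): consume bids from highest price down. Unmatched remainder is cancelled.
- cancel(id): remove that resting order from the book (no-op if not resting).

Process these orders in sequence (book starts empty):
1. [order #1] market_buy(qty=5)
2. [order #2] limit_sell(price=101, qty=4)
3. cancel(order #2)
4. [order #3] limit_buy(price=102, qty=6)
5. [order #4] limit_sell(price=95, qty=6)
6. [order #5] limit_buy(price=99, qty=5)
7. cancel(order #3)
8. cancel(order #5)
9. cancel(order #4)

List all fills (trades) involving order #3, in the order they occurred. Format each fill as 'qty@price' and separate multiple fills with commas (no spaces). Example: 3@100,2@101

After op 1 [order #1] market_buy(qty=5): fills=none; bids=[-] asks=[-]
After op 2 [order #2] limit_sell(price=101, qty=4): fills=none; bids=[-] asks=[#2:4@101]
After op 3 cancel(order #2): fills=none; bids=[-] asks=[-]
After op 4 [order #3] limit_buy(price=102, qty=6): fills=none; bids=[#3:6@102] asks=[-]
After op 5 [order #4] limit_sell(price=95, qty=6): fills=#3x#4:6@102; bids=[-] asks=[-]
After op 6 [order #5] limit_buy(price=99, qty=5): fills=none; bids=[#5:5@99] asks=[-]
After op 7 cancel(order #3): fills=none; bids=[#5:5@99] asks=[-]
After op 8 cancel(order #5): fills=none; bids=[-] asks=[-]
After op 9 cancel(order #4): fills=none; bids=[-] asks=[-]

Answer: 6@102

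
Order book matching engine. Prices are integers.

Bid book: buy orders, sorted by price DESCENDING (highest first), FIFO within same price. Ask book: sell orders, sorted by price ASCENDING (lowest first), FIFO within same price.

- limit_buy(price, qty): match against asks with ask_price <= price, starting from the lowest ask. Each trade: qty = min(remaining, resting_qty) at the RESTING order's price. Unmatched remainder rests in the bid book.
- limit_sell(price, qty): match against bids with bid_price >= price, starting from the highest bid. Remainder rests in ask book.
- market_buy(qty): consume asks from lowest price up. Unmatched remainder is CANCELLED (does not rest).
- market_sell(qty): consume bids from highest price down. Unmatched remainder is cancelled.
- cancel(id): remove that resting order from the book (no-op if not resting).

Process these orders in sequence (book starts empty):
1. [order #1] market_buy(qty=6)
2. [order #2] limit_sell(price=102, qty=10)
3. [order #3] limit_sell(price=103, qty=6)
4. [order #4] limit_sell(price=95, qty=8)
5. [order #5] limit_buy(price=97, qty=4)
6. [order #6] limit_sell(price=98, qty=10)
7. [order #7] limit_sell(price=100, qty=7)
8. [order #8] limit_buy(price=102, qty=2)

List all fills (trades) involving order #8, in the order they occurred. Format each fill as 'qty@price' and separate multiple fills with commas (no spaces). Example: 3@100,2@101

After op 1 [order #1] market_buy(qty=6): fills=none; bids=[-] asks=[-]
After op 2 [order #2] limit_sell(price=102, qty=10): fills=none; bids=[-] asks=[#2:10@102]
After op 3 [order #3] limit_sell(price=103, qty=6): fills=none; bids=[-] asks=[#2:10@102 #3:6@103]
After op 4 [order #4] limit_sell(price=95, qty=8): fills=none; bids=[-] asks=[#4:8@95 #2:10@102 #3:6@103]
After op 5 [order #5] limit_buy(price=97, qty=4): fills=#5x#4:4@95; bids=[-] asks=[#4:4@95 #2:10@102 #3:6@103]
After op 6 [order #6] limit_sell(price=98, qty=10): fills=none; bids=[-] asks=[#4:4@95 #6:10@98 #2:10@102 #3:6@103]
After op 7 [order #7] limit_sell(price=100, qty=7): fills=none; bids=[-] asks=[#4:4@95 #6:10@98 #7:7@100 #2:10@102 #3:6@103]
After op 8 [order #8] limit_buy(price=102, qty=2): fills=#8x#4:2@95; bids=[-] asks=[#4:2@95 #6:10@98 #7:7@100 #2:10@102 #3:6@103]

Answer: 2@95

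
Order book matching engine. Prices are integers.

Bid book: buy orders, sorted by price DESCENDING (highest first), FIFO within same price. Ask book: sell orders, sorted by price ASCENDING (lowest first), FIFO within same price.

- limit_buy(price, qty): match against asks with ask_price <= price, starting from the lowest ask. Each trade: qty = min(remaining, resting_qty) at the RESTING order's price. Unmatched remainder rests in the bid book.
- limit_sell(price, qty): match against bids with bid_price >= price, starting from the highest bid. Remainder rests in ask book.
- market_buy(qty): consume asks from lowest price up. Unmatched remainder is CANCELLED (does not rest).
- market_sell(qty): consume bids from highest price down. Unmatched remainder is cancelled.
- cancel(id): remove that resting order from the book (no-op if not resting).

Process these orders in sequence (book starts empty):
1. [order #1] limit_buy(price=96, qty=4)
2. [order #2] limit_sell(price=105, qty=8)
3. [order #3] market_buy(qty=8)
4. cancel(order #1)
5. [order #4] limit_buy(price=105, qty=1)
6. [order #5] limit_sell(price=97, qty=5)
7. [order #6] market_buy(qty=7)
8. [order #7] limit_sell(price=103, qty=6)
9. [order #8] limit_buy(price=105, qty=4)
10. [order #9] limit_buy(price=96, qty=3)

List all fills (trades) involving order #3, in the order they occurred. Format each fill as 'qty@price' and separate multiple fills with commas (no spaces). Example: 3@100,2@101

Answer: 8@105

Derivation:
After op 1 [order #1] limit_buy(price=96, qty=4): fills=none; bids=[#1:4@96] asks=[-]
After op 2 [order #2] limit_sell(price=105, qty=8): fills=none; bids=[#1:4@96] asks=[#2:8@105]
After op 3 [order #3] market_buy(qty=8): fills=#3x#2:8@105; bids=[#1:4@96] asks=[-]
After op 4 cancel(order #1): fills=none; bids=[-] asks=[-]
After op 5 [order #4] limit_buy(price=105, qty=1): fills=none; bids=[#4:1@105] asks=[-]
After op 6 [order #5] limit_sell(price=97, qty=5): fills=#4x#5:1@105; bids=[-] asks=[#5:4@97]
After op 7 [order #6] market_buy(qty=7): fills=#6x#5:4@97; bids=[-] asks=[-]
After op 8 [order #7] limit_sell(price=103, qty=6): fills=none; bids=[-] asks=[#7:6@103]
After op 9 [order #8] limit_buy(price=105, qty=4): fills=#8x#7:4@103; bids=[-] asks=[#7:2@103]
After op 10 [order #9] limit_buy(price=96, qty=3): fills=none; bids=[#9:3@96] asks=[#7:2@103]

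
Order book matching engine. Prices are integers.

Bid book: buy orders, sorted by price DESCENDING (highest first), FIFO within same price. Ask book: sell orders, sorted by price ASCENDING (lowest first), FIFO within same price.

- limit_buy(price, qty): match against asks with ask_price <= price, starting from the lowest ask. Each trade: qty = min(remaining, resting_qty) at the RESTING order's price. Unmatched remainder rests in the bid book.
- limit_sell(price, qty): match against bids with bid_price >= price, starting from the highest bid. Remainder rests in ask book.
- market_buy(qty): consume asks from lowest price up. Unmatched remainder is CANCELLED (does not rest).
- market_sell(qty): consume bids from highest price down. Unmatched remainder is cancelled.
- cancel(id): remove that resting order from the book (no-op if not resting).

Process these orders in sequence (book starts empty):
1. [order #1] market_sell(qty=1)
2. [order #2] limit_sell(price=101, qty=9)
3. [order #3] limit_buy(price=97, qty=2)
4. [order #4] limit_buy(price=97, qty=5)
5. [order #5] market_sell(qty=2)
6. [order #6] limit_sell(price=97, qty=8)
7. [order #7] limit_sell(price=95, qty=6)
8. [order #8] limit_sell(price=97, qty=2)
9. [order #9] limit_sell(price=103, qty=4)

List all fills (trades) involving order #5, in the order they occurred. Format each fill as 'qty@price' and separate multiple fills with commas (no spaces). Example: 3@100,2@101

Answer: 2@97

Derivation:
After op 1 [order #1] market_sell(qty=1): fills=none; bids=[-] asks=[-]
After op 2 [order #2] limit_sell(price=101, qty=9): fills=none; bids=[-] asks=[#2:9@101]
After op 3 [order #3] limit_buy(price=97, qty=2): fills=none; bids=[#3:2@97] asks=[#2:9@101]
After op 4 [order #4] limit_buy(price=97, qty=5): fills=none; bids=[#3:2@97 #4:5@97] asks=[#2:9@101]
After op 5 [order #5] market_sell(qty=2): fills=#3x#5:2@97; bids=[#4:5@97] asks=[#2:9@101]
After op 6 [order #6] limit_sell(price=97, qty=8): fills=#4x#6:5@97; bids=[-] asks=[#6:3@97 #2:9@101]
After op 7 [order #7] limit_sell(price=95, qty=6): fills=none; bids=[-] asks=[#7:6@95 #6:3@97 #2:9@101]
After op 8 [order #8] limit_sell(price=97, qty=2): fills=none; bids=[-] asks=[#7:6@95 #6:3@97 #8:2@97 #2:9@101]
After op 9 [order #9] limit_sell(price=103, qty=4): fills=none; bids=[-] asks=[#7:6@95 #6:3@97 #8:2@97 #2:9@101 #9:4@103]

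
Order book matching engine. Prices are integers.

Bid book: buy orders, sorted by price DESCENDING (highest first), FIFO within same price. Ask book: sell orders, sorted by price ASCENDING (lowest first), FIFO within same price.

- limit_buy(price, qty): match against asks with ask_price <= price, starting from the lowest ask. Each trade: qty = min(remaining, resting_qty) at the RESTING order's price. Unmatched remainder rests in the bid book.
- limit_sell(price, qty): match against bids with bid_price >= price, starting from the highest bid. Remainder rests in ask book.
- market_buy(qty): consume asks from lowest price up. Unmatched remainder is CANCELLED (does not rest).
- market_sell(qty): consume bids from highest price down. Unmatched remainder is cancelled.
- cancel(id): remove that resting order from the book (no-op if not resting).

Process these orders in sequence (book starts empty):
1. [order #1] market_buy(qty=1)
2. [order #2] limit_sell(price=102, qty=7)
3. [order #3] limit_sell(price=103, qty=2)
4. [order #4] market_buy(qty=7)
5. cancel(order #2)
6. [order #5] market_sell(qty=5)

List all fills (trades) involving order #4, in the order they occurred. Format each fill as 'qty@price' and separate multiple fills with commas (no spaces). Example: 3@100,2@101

Answer: 7@102

Derivation:
After op 1 [order #1] market_buy(qty=1): fills=none; bids=[-] asks=[-]
After op 2 [order #2] limit_sell(price=102, qty=7): fills=none; bids=[-] asks=[#2:7@102]
After op 3 [order #3] limit_sell(price=103, qty=2): fills=none; bids=[-] asks=[#2:7@102 #3:2@103]
After op 4 [order #4] market_buy(qty=7): fills=#4x#2:7@102; bids=[-] asks=[#3:2@103]
After op 5 cancel(order #2): fills=none; bids=[-] asks=[#3:2@103]
After op 6 [order #5] market_sell(qty=5): fills=none; bids=[-] asks=[#3:2@103]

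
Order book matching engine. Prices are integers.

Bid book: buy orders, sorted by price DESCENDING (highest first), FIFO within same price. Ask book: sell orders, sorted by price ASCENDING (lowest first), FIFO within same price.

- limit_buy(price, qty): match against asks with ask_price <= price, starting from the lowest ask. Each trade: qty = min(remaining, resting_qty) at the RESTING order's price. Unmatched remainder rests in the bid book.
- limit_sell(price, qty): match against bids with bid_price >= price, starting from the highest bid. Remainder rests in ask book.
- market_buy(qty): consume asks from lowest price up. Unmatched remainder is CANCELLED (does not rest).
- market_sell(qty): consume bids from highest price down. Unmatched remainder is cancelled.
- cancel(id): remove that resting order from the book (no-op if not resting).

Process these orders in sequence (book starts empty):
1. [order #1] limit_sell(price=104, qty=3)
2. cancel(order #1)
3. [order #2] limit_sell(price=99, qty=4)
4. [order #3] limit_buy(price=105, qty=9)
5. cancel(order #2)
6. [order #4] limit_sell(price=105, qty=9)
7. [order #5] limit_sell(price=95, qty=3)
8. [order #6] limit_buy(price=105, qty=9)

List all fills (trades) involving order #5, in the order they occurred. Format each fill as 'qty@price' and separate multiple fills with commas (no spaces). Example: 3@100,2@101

Answer: 3@95

Derivation:
After op 1 [order #1] limit_sell(price=104, qty=3): fills=none; bids=[-] asks=[#1:3@104]
After op 2 cancel(order #1): fills=none; bids=[-] asks=[-]
After op 3 [order #2] limit_sell(price=99, qty=4): fills=none; bids=[-] asks=[#2:4@99]
After op 4 [order #3] limit_buy(price=105, qty=9): fills=#3x#2:4@99; bids=[#3:5@105] asks=[-]
After op 5 cancel(order #2): fills=none; bids=[#3:5@105] asks=[-]
After op 6 [order #4] limit_sell(price=105, qty=9): fills=#3x#4:5@105; bids=[-] asks=[#4:4@105]
After op 7 [order #5] limit_sell(price=95, qty=3): fills=none; bids=[-] asks=[#5:3@95 #4:4@105]
After op 8 [order #6] limit_buy(price=105, qty=9): fills=#6x#5:3@95 #6x#4:4@105; bids=[#6:2@105] asks=[-]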